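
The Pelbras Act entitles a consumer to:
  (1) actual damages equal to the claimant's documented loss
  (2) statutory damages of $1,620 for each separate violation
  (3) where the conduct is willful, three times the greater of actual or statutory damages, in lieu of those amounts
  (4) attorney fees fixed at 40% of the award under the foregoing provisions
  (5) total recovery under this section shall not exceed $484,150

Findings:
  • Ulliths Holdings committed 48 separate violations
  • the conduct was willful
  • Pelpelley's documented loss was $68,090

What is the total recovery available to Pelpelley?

Statutory damages: 48 × $1,620 = $77,760
Greater of actual damages ($68,090) or statutory damages ($77,760): $77,760
Trebled: 3 × $77,760 = $233,280
Attorney fees: 40% of $233,280 = $93,312
Total before cap: $233,280 + $93,312 = $326,592
Cap at $484,150: $326,592 is within the cap, no reduction.

$326,592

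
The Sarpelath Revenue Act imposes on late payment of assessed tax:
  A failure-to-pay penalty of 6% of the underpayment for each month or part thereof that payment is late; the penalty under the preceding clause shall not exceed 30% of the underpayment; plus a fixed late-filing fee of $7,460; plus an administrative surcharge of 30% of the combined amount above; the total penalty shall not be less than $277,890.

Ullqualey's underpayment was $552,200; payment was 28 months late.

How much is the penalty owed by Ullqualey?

Accrued rate: 6% × 28 = 168%, capped at 30% → 30%
Failure-to-pay penalty: 30% of $552,200 = $165,660
Penalty before surcharge: $165,660 + $7,460 = $173,120
Administrative surcharge: 30% of $173,120 = $51,936
Total penalty: $173,120 + $51,936 = $225,056
Minimum $277,890: $225,056 is below the minimum → $277,890

Penalty: $277,890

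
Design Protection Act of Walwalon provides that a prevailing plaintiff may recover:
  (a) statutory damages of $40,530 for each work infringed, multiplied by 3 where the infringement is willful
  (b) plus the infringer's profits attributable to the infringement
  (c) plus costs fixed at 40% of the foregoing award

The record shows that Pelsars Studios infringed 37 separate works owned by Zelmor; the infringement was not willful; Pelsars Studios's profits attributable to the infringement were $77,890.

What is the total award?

Award: $2,208,500

Statutory damages: 37 × $40,530 = $1,499,610
Infringement not willful: no ×3 enhancement.
Combined award: $1,499,610 + $77,890 = $1,577,500
Costs: 40% of $1,577,500 = $631,000
Award plus costs: $1,577,500 + $631,000 = $2,208,500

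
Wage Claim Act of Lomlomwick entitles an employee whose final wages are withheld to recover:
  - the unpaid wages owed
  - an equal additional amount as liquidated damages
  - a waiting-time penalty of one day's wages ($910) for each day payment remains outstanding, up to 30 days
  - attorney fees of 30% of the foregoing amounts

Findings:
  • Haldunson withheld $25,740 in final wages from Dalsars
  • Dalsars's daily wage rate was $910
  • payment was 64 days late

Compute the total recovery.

Liquidated damages (equal amount): $25,740
Penalty days: min(64, 30) = 30
Waiting-time penalty: 30 × $910 = $27,300
Subtotal: $25,740 + $25,740 + $27,300 = $78,780
Attorney fees: 30% of $78,780 = $23,634
Total award: $78,780 + $23,634 = $102,414

$102,414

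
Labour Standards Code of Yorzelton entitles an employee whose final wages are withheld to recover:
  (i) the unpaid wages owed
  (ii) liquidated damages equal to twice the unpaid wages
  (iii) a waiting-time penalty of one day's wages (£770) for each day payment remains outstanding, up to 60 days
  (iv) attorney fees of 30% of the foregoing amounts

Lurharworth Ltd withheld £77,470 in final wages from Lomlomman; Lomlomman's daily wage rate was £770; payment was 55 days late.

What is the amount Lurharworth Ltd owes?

Total award: £357,188

Doubled: 2 × £77,470 = £154,940
Penalty days: min(55, 60) = 55
Waiting-time penalty: 55 × £770 = £42,350
Subtotal: £77,470 + £154,940 + £42,350 = £274,760
Attorney fees: 30% of £274,760 = £82,428
Total award: £274,760 + £82,428 = £357,188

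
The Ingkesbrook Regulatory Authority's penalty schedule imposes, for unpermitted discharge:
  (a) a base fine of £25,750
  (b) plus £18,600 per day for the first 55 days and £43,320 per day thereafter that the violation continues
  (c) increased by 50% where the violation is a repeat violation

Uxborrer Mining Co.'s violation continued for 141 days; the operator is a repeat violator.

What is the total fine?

First 55 days: 55 × £18,600 = £1,023,000
Remaining days: (141 − 55) × £43,320 = £3,725,520
Per-day component: £1,023,000 + £3,725,520 = £4,748,520
Base plus per-day: £25,750 + £4,748,520 = £4,774,270
Enhancement: 50% of £4,774,270 = £2,387,135
Enhanced fine: £4,774,270 + £2,387,135 = £7,161,405

£7,161,405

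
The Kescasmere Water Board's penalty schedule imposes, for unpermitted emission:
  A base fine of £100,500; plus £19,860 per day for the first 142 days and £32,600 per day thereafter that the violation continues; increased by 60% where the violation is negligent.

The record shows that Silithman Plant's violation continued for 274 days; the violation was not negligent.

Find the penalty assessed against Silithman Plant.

First 142 days: 142 × £19,860 = £2,820,120
Remaining days: (274 − 142) × £32,600 = £4,303,200
Per-day component: £2,820,120 + £4,303,200 = £7,123,320
Base plus per-day: £100,500 + £7,123,320 = £7,223,820
The violation was not negligent: no 60% increase.

Civil penalty: £7,223,820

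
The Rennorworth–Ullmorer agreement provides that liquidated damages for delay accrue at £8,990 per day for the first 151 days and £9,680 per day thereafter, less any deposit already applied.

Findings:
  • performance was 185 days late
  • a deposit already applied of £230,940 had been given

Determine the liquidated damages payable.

£1,455,670

First 151 days: 151 × £8,990 = £1,357,490
Remaining days: (185 − 151) × £9,680 = £329,120
Accrued per-day damages: £1,357,490 + £329,120 = £1,686,610
Less deposit already applied: £1,686,610 − £230,940 = £1,455,670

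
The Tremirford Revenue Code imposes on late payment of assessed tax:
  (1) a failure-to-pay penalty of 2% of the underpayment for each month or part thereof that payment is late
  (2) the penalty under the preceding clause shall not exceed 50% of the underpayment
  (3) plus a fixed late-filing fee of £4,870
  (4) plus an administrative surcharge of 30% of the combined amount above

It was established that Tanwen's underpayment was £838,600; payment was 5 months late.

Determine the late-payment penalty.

£115,349

Accrued rate: 2% × 5 = 10%, capped at 50% → 10%
Failure-to-pay penalty: 10% of £838,600 = £83,860
Penalty before surcharge: £83,860 + £4,870 = £88,730
Administrative surcharge: 30% of £88,730 = £26,619
Total penalty: £88,730 + £26,619 = £115,349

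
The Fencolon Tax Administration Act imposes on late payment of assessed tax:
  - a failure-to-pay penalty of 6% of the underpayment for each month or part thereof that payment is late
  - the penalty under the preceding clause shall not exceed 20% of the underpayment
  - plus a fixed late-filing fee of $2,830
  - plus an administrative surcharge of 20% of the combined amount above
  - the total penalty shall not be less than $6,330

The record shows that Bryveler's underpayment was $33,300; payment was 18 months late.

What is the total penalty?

Penalty: $11,388

Accrued rate: 6% × 18 = 108%, capped at 20% → 20%
Failure-to-pay penalty: 20% of $33,300 = $6,660
Penalty before surcharge: $6,660 + $2,830 = $9,490
Administrative surcharge: 20% of $9,490 = $1,898
Total penalty: $9,490 + $1,898 = $11,388
Minimum $6,330: $11,388 meets the minimum, no increase.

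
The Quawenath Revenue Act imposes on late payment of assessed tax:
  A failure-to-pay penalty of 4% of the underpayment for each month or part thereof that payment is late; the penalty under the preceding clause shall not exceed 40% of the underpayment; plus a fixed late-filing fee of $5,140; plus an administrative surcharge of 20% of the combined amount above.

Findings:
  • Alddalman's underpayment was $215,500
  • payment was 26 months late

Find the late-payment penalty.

Accrued rate: 4% × 26 = 104%, capped at 40% → 40%
Failure-to-pay penalty: 40% of $215,500 = $86,200
Penalty before surcharge: $86,200 + $5,140 = $91,340
Administrative surcharge: 20% of $91,340 = $18,268
Total penalty: $91,340 + $18,268 = $109,608

$109,608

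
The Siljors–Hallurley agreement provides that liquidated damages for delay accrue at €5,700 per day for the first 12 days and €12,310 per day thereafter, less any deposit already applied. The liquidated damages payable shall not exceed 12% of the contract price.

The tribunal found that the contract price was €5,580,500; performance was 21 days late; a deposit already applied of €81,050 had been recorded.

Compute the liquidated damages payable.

€98,140

First 12 days: 12 × €5,700 = €68,400
Remaining days: (21 − 12) × €12,310 = €110,790
Accrued per-day damages: €68,400 + €110,790 = €179,190
Less deposit already applied: €179,190 − €81,050 = €98,140
Cap: 12% of €5,580,500 = €669,660
Cap at €669,660: €98,140 is within the cap, no reduction.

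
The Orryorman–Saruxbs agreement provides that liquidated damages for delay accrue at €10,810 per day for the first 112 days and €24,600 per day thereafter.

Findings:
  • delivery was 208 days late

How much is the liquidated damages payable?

First 112 days: 112 × €10,810 = €1,210,720
Remaining days: (208 − 112) × €24,600 = €2,361,600
Accrued per-day damages: €1,210,720 + €2,361,600 = €3,572,320

€3,572,320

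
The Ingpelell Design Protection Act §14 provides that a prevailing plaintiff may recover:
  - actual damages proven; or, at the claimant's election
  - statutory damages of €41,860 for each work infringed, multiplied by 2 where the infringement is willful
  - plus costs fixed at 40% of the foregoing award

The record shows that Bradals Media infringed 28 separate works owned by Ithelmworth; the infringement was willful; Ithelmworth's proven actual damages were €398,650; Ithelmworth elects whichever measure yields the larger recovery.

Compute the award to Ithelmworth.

€3,281,824

Statutory damages: 28 × €41,860 = €1,172,080
Doubled: 2 × €1,172,080 = €2,344,160
Greater of actual damages (€398,650) or enhanced statutory damages (€2,344,160): €2,344,160
Costs: 40% of €2,344,160 = €937,664
Award plus costs: €2,344,160 + €937,664 = €3,281,824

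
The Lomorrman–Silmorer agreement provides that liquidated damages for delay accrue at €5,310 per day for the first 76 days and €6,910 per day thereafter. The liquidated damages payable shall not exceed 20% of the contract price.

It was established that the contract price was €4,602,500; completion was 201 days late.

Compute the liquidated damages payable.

€920,500

First 76 days: 76 × €5,310 = €403,560
Remaining days: (201 − 76) × €6,910 = €863,750
Accrued per-day damages: €403,560 + €863,750 = €1,267,310
Cap: 20% of €4,602,500 = €920,500
Cap at €920,500: €1,267,310 exceeds the cap → €920,500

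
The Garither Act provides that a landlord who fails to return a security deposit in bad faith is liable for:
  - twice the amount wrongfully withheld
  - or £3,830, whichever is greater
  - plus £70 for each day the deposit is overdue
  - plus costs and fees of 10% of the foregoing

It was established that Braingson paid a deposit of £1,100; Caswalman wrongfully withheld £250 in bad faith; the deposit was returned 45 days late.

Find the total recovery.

£7,678

Doubled: 2 × £250 = £500
Minimum £3,830: £500 is below the minimum → £3,830
Late-return penalty: 45 × £70 = £3,150
Damages plus late penalty: £3,830 + £3,150 = £6,980
Costs and fees: 10% of £6,980 = £698
Total recovery: £6,980 + £698 = £7,678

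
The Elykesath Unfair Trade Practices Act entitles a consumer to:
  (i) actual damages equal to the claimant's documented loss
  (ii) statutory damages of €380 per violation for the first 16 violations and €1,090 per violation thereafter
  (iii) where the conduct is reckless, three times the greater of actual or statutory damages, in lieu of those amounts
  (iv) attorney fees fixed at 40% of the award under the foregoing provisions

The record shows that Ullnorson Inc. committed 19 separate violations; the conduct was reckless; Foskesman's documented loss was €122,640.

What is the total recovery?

Total recovery: €515,088

First 16 violations: 16 × €380 = €6,080
Remaining violations: (19 − 16) × €1,090 = €3,270
Statutory damages: €6,080 + €3,270 = €9,350
Greater of actual damages (€122,640) or statutory damages (€9,350): €122,640
Trebled: 3 × €122,640 = €367,920
Attorney fees: 40% of €367,920 = €147,168
Total recovery: €367,920 + €147,168 = €515,088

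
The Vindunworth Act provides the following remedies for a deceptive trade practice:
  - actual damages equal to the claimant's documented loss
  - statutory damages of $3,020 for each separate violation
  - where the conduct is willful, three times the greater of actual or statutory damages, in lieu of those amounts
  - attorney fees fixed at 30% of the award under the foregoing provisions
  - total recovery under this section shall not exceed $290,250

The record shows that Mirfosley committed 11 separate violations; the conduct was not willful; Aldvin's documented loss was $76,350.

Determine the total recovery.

$142,441

Statutory damages: 11 × $3,020 = $33,220
Conduct not willful: the in-lieu enhancement does not apply.
Actual plus statutory damages: $76,350 + $33,220 = $109,570
Attorney fees: 30% of $109,570 = $32,871
Total before cap: $109,570 + $32,871 = $142,441
Cap at $290,250: $142,441 is within the cap, no reduction.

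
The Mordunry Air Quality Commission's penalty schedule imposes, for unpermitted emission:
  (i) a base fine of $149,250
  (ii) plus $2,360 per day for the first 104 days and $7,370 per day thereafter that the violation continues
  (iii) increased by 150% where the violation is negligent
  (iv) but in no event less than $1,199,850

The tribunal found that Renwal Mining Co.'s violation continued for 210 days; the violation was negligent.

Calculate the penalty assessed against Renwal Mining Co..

$2,939,775

First 104 days: 104 × $2,360 = $245,440
Remaining days: (210 − 104) × $7,370 = $781,220
Per-day component: $245,440 + $781,220 = $1,026,660
Base plus per-day: $149,250 + $1,026,660 = $1,175,910
Enhancement: 150% of $1,175,910 = $1,763,865
Enhanced fine: $1,175,910 + $1,763,865 = $2,939,775
Minimum $1,199,850: $2,939,775 meets the minimum, no increase.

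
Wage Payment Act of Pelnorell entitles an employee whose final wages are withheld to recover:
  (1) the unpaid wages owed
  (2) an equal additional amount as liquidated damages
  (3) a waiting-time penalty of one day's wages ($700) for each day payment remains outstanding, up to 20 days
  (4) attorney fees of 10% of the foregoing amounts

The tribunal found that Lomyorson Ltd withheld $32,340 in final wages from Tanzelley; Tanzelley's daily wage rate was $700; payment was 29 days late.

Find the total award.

$86,548

Liquidated damages (equal amount): $32,340
Penalty days: min(29, 20) = 20
Waiting-time penalty: 20 × $700 = $14,000
Subtotal: $32,340 + $32,340 + $14,000 = $78,680
Attorney fees: 10% of $78,680 = $7,868
Total award: $78,680 + $7,868 = $86,548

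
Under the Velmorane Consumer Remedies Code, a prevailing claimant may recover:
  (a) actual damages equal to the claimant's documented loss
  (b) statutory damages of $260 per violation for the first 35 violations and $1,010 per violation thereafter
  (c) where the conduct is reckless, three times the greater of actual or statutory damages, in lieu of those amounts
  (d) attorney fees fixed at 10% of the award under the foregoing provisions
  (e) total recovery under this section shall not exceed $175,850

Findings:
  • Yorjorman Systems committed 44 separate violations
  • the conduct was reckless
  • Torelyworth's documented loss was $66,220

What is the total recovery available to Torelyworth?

First 35 violations: 35 × $260 = $9,100
Remaining violations: (44 − 35) × $1,010 = $9,090
Statutory damages: $9,100 + $9,090 = $18,190
Greater of actual damages ($66,220) or statutory damages ($18,190): $66,220
Trebled: 3 × $66,220 = $198,660
Attorney fees: 10% of $198,660 = $19,866
Total before cap: $198,660 + $19,866 = $218,526
Cap at $175,850: $218,526 exceeds the cap → $175,850

Total recovery: $175,850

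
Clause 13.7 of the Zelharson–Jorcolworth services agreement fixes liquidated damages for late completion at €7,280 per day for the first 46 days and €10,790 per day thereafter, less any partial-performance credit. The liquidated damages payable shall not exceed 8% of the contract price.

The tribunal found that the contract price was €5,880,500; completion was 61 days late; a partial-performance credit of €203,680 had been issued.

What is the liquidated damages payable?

First 46 days: 46 × €7,280 = €334,880
Remaining days: (61 − 46) × €10,790 = €161,850
Accrued per-day damages: €334,880 + €161,850 = €496,730
Less partial-performance credit: €496,730 − €203,680 = €293,050
Cap: 8% of €5,880,500 = €470,440
Cap at €470,440: €293,050 is within the cap, no reduction.

€293,050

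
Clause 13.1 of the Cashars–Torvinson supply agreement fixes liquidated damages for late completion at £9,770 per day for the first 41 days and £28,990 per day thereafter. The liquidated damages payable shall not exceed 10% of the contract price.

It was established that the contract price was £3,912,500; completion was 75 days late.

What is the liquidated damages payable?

First 41 days: 41 × £9,770 = £400,570
Remaining days: (75 − 41) × £28,990 = £985,660
Accrued per-day damages: £400,570 + £985,660 = £1,386,230
Cap: 10% of £3,912,500 = £391,250
Cap at £391,250: £1,386,230 exceeds the cap → £391,250

£391,250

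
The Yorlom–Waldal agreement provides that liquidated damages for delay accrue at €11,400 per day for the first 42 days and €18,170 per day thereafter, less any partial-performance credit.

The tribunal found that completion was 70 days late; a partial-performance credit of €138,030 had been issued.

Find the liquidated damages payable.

€849,530

First 42 days: 42 × €11,400 = €478,800
Remaining days: (70 − 42) × €18,170 = €508,760
Accrued per-day damages: €478,800 + €508,760 = €987,560
Less partial-performance credit: €987,560 − €138,030 = €849,530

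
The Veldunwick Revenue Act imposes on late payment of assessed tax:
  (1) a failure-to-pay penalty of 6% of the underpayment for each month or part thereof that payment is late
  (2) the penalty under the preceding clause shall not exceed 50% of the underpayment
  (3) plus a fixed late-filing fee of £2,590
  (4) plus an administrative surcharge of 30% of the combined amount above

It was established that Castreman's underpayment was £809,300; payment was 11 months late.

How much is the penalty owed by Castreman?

Penalty: £529,412

Accrued rate: 6% × 11 = 66%, capped at 50% → 50%
Failure-to-pay penalty: 50% of £809,300 = £404,650
Penalty before surcharge: £404,650 + £2,590 = £407,240
Administrative surcharge: 30% of £407,240 = £122,172
Total penalty: £407,240 + £122,172 = £529,412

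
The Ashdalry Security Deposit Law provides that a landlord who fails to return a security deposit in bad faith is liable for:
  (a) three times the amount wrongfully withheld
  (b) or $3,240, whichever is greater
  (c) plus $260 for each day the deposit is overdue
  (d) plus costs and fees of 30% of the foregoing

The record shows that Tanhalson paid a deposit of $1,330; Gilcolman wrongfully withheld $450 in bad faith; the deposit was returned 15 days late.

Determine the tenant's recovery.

Recovery: $9,282

Trebled: 3 × $450 = $1,350
Minimum $3,240: $1,350 is below the minimum → $3,240
Late-return penalty: 15 × $260 = $3,900
Damages plus late penalty: $3,240 + $3,900 = $7,140
Costs and fees: 30% of $7,140 = $2,142
Total recovery: $7,140 + $2,142 = $9,282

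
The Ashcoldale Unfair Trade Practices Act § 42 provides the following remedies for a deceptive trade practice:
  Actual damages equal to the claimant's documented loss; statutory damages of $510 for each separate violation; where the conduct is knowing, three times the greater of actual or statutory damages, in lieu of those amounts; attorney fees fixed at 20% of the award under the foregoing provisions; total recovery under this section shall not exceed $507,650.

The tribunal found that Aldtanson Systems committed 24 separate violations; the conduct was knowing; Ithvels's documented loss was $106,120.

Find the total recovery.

$382,032

Statutory damages: 24 × $510 = $12,240
Greater of actual damages ($106,120) or statutory damages ($12,240): $106,120
Trebled: 3 × $106,120 = $318,360
Attorney fees: 20% of $318,360 = $63,672
Total before cap: $318,360 + $63,672 = $382,032
Cap at $507,650: $382,032 is within the cap, no reduction.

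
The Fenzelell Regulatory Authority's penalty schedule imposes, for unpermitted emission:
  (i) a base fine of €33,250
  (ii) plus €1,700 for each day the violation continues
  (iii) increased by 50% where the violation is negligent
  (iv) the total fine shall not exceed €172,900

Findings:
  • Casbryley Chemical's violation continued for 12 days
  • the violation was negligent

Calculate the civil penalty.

Civil penalty: €80,475

Per-day component: 12 × €1,700 = €20,400
Base plus per-day: €33,250 + €20,400 = €53,650
Enhancement: 50% of €53,650 = €26,825
Enhanced fine: €53,650 + €26,825 = €80,475
Cap at €172,900: €80,475 is within the cap, no reduction.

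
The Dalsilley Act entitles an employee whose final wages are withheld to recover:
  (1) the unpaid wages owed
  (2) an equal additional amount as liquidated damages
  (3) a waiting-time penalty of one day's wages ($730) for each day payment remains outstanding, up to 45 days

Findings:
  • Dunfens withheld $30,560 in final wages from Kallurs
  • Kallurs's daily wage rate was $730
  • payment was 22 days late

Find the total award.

Liquidated damages (equal amount): $30,560
Penalty days: min(22, 45) = 22
Waiting-time penalty: 22 × $730 = $16,060
Total award: $30,560 + $30,560 + $16,060 = $77,180

$77,180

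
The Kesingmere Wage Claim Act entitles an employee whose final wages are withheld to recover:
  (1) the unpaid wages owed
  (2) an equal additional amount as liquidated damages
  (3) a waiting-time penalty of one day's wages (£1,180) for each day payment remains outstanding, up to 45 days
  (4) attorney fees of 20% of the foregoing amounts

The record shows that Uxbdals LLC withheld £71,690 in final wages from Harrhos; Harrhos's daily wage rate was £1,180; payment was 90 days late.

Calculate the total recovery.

Liquidated damages (equal amount): £71,690
Penalty days: min(90, 45) = 45
Waiting-time penalty: 45 × £1,180 = £53,100
Subtotal: £71,690 + £71,690 + £53,100 = £196,480
Attorney fees: 20% of £196,480 = £39,296
Total award: £196,480 + £39,296 = £235,776

£235,776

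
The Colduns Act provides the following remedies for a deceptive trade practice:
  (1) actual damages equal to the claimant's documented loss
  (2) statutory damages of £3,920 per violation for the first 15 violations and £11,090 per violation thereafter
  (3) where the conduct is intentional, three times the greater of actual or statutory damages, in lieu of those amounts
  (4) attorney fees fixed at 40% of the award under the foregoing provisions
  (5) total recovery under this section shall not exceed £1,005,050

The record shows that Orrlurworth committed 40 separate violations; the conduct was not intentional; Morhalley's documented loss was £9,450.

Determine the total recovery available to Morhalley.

First 15 violations: 15 × £3,920 = £58,800
Remaining violations: (40 − 15) × £11,090 = £277,250
Statutory damages: £58,800 + £277,250 = £336,050
Conduct not intentional: the in-lieu enhancement does not apply.
Actual plus statutory damages: £9,450 + £336,050 = £345,500
Attorney fees: 40% of £345,500 = £138,200
Total before cap: £345,500 + £138,200 = £483,700
Cap at £1,005,050: £483,700 is within the cap, no reduction.

Total recovery: £483,700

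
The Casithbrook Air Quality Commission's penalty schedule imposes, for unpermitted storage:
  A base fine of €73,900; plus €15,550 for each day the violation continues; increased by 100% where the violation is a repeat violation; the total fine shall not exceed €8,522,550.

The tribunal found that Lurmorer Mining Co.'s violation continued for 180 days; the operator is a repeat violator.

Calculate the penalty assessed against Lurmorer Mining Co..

€5,745,800

Per-day component: 180 × €15,550 = €2,799,000
Base plus per-day: €73,900 + €2,799,000 = €2,872,900
Enhancement: 100% of €2,872,900 = €2,872,900
Enhanced fine: €2,872,900 + €2,872,900 = €5,745,800
Cap at €8,522,550: €5,745,800 is within the cap, no reduction.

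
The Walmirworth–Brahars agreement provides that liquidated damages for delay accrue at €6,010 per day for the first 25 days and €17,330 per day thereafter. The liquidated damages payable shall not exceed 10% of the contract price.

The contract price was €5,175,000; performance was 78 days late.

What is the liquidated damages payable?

First 25 days: 25 × €6,010 = €150,250
Remaining days: (78 − 25) × €17,330 = €918,490
Accrued per-day damages: €150,250 + €918,490 = €1,068,740
Cap: 10% of €5,175,000 = €517,500
Cap at €517,500: €1,068,740 exceeds the cap → €517,500

€517,500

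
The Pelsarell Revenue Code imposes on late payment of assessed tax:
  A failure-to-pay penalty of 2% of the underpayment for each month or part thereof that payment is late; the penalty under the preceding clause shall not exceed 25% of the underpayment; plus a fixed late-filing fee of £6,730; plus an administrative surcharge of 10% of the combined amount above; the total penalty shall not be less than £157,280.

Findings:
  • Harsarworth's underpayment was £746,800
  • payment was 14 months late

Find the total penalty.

£212,773

Accrued rate: 2% × 14 = 28%, capped at 25% → 25%
Failure-to-pay penalty: 25% of £746,800 = £186,700
Penalty before surcharge: £186,700 + £6,730 = £193,430
Administrative surcharge: 10% of £193,430 = £19,343
Total penalty: £193,430 + £19,343 = £212,773
Minimum £157,280: £212,773 meets the minimum, no increase.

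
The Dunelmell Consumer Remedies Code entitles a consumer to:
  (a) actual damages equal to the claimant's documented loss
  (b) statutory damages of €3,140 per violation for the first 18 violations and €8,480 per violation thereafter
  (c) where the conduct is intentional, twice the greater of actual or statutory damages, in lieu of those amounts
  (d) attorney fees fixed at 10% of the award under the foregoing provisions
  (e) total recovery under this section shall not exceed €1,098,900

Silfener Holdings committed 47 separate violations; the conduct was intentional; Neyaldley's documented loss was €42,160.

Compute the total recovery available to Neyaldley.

€665,368

First 18 violations: 18 × €3,140 = €56,520
Remaining violations: (47 − 18) × €8,480 = €245,920
Statutory damages: €56,520 + €245,920 = €302,440
Greater of actual damages (€42,160) or statutory damages (€302,440): €302,440
Doubled: 2 × €302,440 = €604,880
Attorney fees: 10% of €604,880 = €60,488
Total before cap: €604,880 + €60,488 = €665,368
Cap at €1,098,900: €665,368 is within the cap, no reduction.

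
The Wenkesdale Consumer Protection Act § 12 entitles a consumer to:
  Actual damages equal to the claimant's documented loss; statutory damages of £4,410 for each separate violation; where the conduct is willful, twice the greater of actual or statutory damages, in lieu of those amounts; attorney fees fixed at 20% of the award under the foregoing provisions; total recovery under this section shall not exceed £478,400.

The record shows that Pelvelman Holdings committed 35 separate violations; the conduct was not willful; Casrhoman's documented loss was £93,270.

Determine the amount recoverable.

Statutory damages: 35 × £4,410 = £154,350
Conduct not willful: the in-lieu enhancement does not apply.
Actual plus statutory damages: £93,270 + £154,350 = £247,620
Attorney fees: 20% of £247,620 = £49,524
Total before cap: £247,620 + £49,524 = £297,144
Cap at £478,400: £297,144 is within the cap, no reduction.

£297,144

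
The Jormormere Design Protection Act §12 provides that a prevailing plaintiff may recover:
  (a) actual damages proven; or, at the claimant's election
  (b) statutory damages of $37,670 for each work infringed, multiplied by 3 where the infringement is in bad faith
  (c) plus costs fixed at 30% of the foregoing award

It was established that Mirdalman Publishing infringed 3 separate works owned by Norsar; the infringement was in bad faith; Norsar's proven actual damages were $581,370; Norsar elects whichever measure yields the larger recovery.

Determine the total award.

$755,781

Statutory damages: 3 × $37,670 = $113,010
Trebled: 3 × $113,010 = $339,030
Greater of actual damages ($581,370) or enhanced statutory damages ($339,030): $581,370
Costs: 30% of $581,370 = $174,411
Award plus costs: $581,370 + $174,411 = $755,781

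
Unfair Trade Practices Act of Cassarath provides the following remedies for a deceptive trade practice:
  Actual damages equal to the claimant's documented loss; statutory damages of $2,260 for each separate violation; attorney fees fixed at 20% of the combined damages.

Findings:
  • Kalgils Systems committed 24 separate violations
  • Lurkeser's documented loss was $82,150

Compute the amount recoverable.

Statutory damages: 24 × $2,260 = $54,240
Combined damages: $82,150 + $54,240 = $136,390
Attorney fees: 20% of $136,390 = $27,278
Total recovery: $136,390 + $27,278 = $163,668

$163,668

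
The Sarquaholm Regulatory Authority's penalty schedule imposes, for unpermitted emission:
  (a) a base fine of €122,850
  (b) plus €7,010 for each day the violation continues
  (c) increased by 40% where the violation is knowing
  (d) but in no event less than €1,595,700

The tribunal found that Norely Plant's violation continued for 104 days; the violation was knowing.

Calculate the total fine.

€1,595,700

Per-day component: 104 × €7,010 = €729,040
Base plus per-day: €122,850 + €729,040 = €851,890
Enhancement: 40% of €851,890 = €340,756
Enhanced fine: €851,890 + €340,756 = €1,192,646
Minimum €1,595,700: €1,192,646 is below the minimum → €1,595,700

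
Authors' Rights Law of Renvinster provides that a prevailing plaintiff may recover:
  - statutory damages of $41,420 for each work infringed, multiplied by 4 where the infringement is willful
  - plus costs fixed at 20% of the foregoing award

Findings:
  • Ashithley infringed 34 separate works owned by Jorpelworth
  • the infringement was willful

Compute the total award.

$6,759,744

Statutory damages: 34 × $41,420 = $1,408,280
Multiplied by 4: 4 × $1,408,280 = $5,633,120
Costs: 20% of $5,633,120 = $1,126,624
Award plus costs: $5,633,120 + $1,126,624 = $6,759,744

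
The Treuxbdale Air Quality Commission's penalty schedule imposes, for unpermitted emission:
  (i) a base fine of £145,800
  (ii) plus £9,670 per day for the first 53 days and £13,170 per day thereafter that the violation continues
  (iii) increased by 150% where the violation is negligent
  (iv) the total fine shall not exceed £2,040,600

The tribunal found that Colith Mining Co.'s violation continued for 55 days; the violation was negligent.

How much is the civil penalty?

£1,711,625

First 53 days: 53 × £9,670 = £512,510
Remaining days: (55 − 53) × £13,170 = £26,340
Per-day component: £512,510 + £26,340 = £538,850
Base plus per-day: £145,800 + £538,850 = £684,650
Enhancement: 150% of £684,650 = £1,026,975
Enhanced fine: £684,650 + £1,026,975 = £1,711,625
Cap at £2,040,600: £1,711,625 is within the cap, no reduction.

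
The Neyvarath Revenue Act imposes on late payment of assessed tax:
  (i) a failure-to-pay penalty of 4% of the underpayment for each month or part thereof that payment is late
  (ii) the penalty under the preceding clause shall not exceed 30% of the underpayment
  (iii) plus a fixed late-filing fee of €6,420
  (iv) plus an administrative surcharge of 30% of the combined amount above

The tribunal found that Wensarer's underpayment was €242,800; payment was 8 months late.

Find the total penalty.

Accrued rate: 4% × 8 = 32%, capped at 30% → 30%
Failure-to-pay penalty: 30% of €242,800 = €72,840
Penalty before surcharge: €72,840 + €6,420 = €79,260
Administrative surcharge: 30% of €79,260 = €23,778
Total penalty: €79,260 + €23,778 = €103,038

€103,038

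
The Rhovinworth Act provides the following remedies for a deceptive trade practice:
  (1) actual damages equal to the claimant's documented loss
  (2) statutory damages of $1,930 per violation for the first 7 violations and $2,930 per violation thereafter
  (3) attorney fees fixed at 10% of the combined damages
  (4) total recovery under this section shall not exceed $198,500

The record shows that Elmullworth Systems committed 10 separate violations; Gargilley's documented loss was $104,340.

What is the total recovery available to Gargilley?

First 7 violations: 7 × $1,930 = $13,510
Remaining violations: (10 − 7) × $2,930 = $8,790
Statutory damages: $13,510 + $8,790 = $22,300
Combined damages: $104,340 + $22,300 = $126,640
Attorney fees: 10% of $126,640 = $12,664
Total before cap: $126,640 + $12,664 = $139,304
Cap at $198,500: $139,304 is within the cap, no reduction.

$139,304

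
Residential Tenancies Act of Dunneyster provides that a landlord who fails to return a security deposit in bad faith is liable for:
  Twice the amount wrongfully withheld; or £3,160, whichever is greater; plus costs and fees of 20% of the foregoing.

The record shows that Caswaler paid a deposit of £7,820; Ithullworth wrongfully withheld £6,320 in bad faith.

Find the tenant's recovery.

Doubled: 2 × £6,320 = £12,640
Minimum £3,160: £12,640 meets the minimum, no increase.
Costs and fees: 20% of £12,640 = £2,528
Total recovery: £12,640 + £2,528 = £15,168

£15,168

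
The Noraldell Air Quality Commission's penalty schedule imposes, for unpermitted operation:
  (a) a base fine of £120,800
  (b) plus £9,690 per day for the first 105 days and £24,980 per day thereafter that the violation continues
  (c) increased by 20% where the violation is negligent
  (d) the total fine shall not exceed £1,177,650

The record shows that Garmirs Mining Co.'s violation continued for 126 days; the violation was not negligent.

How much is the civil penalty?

Civil penalty: £1,177,650

First 105 days: 105 × £9,690 = £1,017,450
Remaining days: (126 − 105) × £24,980 = £524,580
Per-day component: £1,017,450 + £524,580 = £1,542,030
Base plus per-day: £120,800 + £1,542,030 = £1,662,830
The violation was not negligent: no 20% increase.
Cap at £1,177,650: £1,662,830 exceeds the cap → £1,177,650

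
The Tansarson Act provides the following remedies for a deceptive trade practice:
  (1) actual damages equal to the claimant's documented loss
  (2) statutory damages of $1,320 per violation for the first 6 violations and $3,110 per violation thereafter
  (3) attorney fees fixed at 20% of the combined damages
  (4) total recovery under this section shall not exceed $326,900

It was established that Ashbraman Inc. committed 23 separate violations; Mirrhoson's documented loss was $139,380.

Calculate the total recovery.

$240,204

First 6 violations: 6 × $1,320 = $7,920
Remaining violations: (23 − 6) × $3,110 = $52,870
Statutory damages: $7,920 + $52,870 = $60,790
Combined damages: $139,380 + $60,790 = $200,170
Attorney fees: 20% of $200,170 = $40,034
Total before cap: $200,170 + $40,034 = $240,204
Cap at $326,900: $240,204 is within the cap, no reduction.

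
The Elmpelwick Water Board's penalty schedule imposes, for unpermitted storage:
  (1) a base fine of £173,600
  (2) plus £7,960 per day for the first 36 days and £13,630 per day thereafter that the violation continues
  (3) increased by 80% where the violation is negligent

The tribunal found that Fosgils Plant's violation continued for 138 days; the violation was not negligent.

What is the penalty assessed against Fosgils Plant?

£1,850,420

First 36 days: 36 × £7,960 = £286,560
Remaining days: (138 − 36) × £13,630 = £1,390,260
Per-day component: £286,560 + £1,390,260 = £1,676,820
Base plus per-day: £173,600 + £1,676,820 = £1,850,420
The violation was not negligent: no 80% increase.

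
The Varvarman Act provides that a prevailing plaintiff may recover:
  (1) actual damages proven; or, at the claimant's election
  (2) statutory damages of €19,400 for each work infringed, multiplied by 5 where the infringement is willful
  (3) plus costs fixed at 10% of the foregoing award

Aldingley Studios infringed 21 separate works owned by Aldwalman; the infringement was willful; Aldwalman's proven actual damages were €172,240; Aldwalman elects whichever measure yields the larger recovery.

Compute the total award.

Statutory damages: 21 × €19,400 = €407,400
Multiplied by 5: 5 × €407,400 = €2,037,000
Greater of actual damages (€172,240) or enhanced statutory damages (€2,037,000): €2,037,000
Costs: 10% of €2,037,000 = €203,700
Award plus costs: €2,037,000 + €203,700 = €2,240,700

€2,240,700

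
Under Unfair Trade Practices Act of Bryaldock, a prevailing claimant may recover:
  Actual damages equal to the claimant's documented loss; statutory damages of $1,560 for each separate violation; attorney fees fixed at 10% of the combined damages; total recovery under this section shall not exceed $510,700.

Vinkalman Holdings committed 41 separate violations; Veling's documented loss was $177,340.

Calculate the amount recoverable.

Statutory damages: 41 × $1,560 = $63,960
Combined damages: $177,340 + $63,960 = $241,300
Attorney fees: 10% of $241,300 = $24,130
Total before cap: $241,300 + $24,130 = $265,430
Cap at $510,700: $265,430 is within the cap, no reduction.

$265,430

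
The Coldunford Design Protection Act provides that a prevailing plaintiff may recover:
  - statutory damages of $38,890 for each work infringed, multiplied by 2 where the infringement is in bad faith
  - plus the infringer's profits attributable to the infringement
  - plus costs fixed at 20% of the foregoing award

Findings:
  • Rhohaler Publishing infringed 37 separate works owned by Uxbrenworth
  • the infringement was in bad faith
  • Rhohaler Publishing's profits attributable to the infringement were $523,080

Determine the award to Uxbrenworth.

Statutory damages: 37 × $38,890 = $1,438,930
Doubled: 2 × $1,438,930 = $2,877,860
Combined award: $2,877,860 + $523,080 = $3,400,940
Costs: 20% of $3,400,940 = $680,188
Award plus costs: $3,400,940 + $680,188 = $4,081,128

$4,081,128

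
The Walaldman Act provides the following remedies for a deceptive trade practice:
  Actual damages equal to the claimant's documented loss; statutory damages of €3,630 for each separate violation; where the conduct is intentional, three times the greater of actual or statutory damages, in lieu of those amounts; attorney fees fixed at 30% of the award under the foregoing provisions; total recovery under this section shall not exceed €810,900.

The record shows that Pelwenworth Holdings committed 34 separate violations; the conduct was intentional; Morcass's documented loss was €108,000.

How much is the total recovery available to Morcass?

€481,338

Statutory damages: 34 × €3,630 = €123,420
Greater of actual damages (€108,000) or statutory damages (€123,420): €123,420
Trebled: 3 × €123,420 = €370,260
Attorney fees: 30% of €370,260 = €111,078
Total before cap: €370,260 + €111,078 = €481,338
Cap at €810,900: €481,338 is within the cap, no reduction.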